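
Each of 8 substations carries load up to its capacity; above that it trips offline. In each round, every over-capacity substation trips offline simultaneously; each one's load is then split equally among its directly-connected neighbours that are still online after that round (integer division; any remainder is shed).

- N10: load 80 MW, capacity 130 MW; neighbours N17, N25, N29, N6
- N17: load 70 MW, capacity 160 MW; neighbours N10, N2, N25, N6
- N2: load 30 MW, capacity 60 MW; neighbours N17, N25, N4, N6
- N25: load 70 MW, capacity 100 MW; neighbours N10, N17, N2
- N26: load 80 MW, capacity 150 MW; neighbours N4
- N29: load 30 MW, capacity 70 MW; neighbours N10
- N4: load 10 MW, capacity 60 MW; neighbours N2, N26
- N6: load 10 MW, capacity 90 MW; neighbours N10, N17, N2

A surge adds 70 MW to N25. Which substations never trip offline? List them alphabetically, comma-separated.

N10, N17, N26, N29, N4, N6

Round 1 — N25 at 140 > 100. N25 trips offline.
  N25 sheds 140 MW to N10, N17, N2: 46 each (2 lost).
    N10: 80+46 = 126 ≤ 130
    N17: 70+46 = 116 ≤ 160
    N2: 30+46 = 76 > 60
Round 2 — N2 trips offline.
  N2 sheds 76 MW to N17, N4, N6: 25 each (1 lost).
    N17: 116+25 = 141 ≤ 160
    N4: 10+25 = 35 ≤ 60
    N6: 10+25 = 35 ≤ 90
No further trips.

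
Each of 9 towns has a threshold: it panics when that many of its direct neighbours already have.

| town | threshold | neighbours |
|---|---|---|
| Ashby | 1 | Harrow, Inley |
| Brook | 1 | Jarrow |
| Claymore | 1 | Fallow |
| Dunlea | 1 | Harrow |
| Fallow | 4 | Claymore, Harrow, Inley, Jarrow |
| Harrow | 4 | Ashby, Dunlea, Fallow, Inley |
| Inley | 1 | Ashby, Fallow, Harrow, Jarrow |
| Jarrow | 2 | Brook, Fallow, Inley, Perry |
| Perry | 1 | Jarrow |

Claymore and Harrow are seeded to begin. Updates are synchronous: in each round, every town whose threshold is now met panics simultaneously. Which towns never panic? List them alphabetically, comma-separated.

Brook, Fallow, Jarrow, Perry

Round 1 — Claymore, Harrow panic (initial).
Round 2 — checking thresholds:
  Ashby: 1 of 2 neighbours ≥ 1, panics.
  Dunlea: 1 of 1 neighbours ≥ 1, panics.
  Fallow: 2 of 4 neighbours < 4, not yet.
  Inley: 1 of 4 neighbours ≥ 1, panics.
Round 3 — no new panics; cascade stops.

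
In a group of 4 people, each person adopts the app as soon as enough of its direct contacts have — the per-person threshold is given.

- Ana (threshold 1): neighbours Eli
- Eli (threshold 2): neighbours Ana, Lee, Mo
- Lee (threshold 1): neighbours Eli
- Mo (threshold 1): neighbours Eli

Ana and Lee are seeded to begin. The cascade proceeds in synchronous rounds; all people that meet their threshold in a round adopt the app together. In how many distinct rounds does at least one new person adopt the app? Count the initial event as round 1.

3

Round 1 — Ana, Lee adopt the app (initial).
Round 2 — checking thresholds:
  Eli: 2 of 3 neighbours ≥ 2, adopts the app.
Round 3 — checking thresholds:
  Mo: 1 of 1 neighbours ≥ 1, adopts the app.
Round 4 — no new adoptions; cascade stops.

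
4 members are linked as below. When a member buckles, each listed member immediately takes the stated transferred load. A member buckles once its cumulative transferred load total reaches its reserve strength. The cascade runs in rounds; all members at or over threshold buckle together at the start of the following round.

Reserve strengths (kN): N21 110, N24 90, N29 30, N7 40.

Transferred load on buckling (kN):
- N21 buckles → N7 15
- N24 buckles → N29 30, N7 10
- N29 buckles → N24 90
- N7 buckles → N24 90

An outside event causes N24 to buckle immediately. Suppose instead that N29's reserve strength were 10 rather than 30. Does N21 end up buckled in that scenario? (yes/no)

no

With N29's reserve strength at 10:
Round 1 — N24 buckles (initial).
  N29: +30 → 30 ≥ 10
  N7: +10 → 10 < 40
Round 2 — N29 buckles.
No further bucklings.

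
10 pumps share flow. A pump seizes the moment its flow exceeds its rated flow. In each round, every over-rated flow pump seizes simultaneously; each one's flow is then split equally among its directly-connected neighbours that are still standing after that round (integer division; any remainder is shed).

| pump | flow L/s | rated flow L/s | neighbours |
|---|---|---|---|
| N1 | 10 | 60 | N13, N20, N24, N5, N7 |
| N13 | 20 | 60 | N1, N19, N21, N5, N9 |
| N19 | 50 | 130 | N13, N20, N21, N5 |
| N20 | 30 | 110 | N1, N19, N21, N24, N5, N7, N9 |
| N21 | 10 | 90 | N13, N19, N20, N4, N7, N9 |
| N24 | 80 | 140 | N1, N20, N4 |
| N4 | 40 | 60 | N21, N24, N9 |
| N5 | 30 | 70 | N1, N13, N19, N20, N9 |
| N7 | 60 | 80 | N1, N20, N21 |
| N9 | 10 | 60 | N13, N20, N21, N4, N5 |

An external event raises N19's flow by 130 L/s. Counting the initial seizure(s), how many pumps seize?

3

Round 1 — N19 at 180 > 130. N19 seizes.
  N19 sheds 180 L/s to N13, N20, N21, N5: 45 each.
    N13: 20+45 = 65 > 60
    N20: 30+45 = 75 ≤ 110
    N21: 10+45 = 55 ≤ 90
    N5: 30+45 = 75 > 70
Round 2 — N13, N5 seize.
  N13 sheds 65 L/s to N1, N21, N9: 21 each (2 lost).
    N1: 10+21 = 31 ≤ 60
    N21: 55+21 = 76 ≤ 90
    N9: 10+21 = 31 ≤ 60
  N5 sheds 75 L/s to N1, N20, N9: 25 each.
    N1: 31+25 = 56 ≤ 60
    N20: 75+25 = 100 ≤ 110
    N9: 31+25 = 56 ≤ 60
No further seizures.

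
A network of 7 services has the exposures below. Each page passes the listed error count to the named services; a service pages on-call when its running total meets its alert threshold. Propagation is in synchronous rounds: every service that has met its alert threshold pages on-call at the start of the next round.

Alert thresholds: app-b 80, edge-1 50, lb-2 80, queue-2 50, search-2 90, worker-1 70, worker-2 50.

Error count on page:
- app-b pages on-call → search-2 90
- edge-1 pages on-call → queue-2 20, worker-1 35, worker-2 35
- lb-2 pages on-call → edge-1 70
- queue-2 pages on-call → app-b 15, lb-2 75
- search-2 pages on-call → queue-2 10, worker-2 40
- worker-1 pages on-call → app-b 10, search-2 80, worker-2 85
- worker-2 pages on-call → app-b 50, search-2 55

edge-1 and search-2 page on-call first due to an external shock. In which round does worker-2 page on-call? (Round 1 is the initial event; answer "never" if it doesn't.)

2

Round 1 — edge-1, search-2 page on-call (initial).
  queue-2: +20+10 → 30 < 50
  worker-1: +35 → 35 < 70
  worker-2: +35+40 → 75 ≥ 50
Round 2 — worker-2 pages on-call.
  app-b: +50 → 50 < 80
No further pages.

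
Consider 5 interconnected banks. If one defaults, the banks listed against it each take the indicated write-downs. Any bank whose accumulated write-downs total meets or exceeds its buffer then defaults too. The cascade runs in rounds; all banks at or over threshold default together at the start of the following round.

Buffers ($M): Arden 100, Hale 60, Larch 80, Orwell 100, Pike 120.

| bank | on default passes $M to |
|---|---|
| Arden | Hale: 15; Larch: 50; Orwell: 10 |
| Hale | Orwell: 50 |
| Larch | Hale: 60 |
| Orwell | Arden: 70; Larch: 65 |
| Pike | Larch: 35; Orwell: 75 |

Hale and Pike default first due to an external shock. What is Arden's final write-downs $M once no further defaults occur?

Round 1 — Hale, Pike default (initial).
  Larch: +35 → 35 < 80
  Orwell: +50+75 → 125 ≥ 100
Round 2 — Orwell defaults.
  Arden: +70 → 70 < 100
  Larch: +65 → 100 ≥ 80
Round 3 — Larch defaults.
No further defaults.

70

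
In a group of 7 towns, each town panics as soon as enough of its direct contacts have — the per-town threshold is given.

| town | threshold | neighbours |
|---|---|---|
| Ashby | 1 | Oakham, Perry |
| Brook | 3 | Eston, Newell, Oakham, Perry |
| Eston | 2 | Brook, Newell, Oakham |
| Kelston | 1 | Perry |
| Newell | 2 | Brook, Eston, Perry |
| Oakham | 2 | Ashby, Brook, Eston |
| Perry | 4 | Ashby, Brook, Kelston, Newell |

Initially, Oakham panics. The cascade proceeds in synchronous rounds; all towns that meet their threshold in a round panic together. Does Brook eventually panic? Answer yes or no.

Round 1 — Oakham panics (initial).
Round 2 — checking thresholds:
  Ashby: 1 of 2 neighbours ≥ 1, panics.
  Brook: 1 of 4 neighbours < 3, below threshold.
  Eston: 1 of 3 neighbours < 2, below threshold.
Round 3 — no new panics; cascade stops.

no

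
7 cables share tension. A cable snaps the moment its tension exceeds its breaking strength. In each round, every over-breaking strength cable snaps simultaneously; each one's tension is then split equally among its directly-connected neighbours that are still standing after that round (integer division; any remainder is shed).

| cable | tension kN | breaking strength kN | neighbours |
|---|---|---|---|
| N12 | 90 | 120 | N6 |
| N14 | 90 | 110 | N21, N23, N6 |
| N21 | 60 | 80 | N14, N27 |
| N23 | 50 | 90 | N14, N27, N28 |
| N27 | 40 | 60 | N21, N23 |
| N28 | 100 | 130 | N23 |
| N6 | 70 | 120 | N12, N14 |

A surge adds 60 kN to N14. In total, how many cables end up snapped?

Round 1 — N14 at 150 > 110. N14 snaps.
  N14 sheds 150 kN to N21, N23, N6: 50 each.
    N21: 60+50 = 110 > 80
    N23: 50+50 = 100 > 90
    N6: 70+50 = 120 ≤ 120
Round 2 — N21, N23 snap.
  N21 sheds 110 kN to N27: 110 each.
    N27: 40+110 = 150 > 60
  N23 sheds 100 kN to N27, N28: 50 each.
    N27: 150+50 = 200 > 60
    N28: 100+50 = 150 > 130
Round 3 — N27, N28 snap.
  N27 sheds 200 kN: no online neighbours, lost.
  N28 sheds 150 kN: no online neighbours, lost.
No further breaks.

5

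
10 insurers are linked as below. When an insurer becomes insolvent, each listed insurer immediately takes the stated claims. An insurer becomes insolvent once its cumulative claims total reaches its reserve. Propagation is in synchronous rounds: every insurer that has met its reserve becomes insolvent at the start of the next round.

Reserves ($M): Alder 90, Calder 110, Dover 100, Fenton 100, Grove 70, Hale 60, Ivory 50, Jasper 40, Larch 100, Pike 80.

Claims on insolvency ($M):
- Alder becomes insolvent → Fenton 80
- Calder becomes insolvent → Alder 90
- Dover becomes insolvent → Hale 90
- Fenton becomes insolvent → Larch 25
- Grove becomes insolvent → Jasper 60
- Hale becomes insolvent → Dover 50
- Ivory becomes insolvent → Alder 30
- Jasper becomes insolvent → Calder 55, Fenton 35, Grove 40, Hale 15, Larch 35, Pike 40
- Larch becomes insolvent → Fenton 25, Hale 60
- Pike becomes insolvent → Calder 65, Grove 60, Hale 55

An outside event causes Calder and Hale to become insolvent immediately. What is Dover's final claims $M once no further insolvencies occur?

50

Round 1 — Calder, Hale become insolvent (initial).
  Alder: +90 → 90 ≥ 90
  Dover: +50 → 50 < 100
Round 2 — Alder becomes insolvent.
  Fenton: +80 → 80 < 100
No further insolvencies.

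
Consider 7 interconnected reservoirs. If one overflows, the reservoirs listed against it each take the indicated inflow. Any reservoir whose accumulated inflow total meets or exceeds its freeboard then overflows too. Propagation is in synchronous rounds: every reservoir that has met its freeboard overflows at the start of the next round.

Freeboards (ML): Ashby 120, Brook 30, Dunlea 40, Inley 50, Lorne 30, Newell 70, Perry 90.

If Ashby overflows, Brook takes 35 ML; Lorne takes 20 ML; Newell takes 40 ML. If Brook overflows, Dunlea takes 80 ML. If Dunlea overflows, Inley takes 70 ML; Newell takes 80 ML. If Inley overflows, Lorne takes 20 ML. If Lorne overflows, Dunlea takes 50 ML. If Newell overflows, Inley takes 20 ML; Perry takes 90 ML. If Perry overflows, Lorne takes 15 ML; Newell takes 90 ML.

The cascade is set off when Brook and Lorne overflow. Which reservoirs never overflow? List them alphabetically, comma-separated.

Round 1 — Brook, Lorne overflow (initial).
  Dunlea: +80+50 → 130 ≥ 40
Round 2 — Dunlea overflows.
  Inley: +70 → 70 ≥ 50
  Newell: +80 → 80 ≥ 70
Round 3 — Inley, Newell overflow.
  Perry: +90 → 90 ≥ 90
Round 4 — Perry overflows.
No further overflows.

Ashby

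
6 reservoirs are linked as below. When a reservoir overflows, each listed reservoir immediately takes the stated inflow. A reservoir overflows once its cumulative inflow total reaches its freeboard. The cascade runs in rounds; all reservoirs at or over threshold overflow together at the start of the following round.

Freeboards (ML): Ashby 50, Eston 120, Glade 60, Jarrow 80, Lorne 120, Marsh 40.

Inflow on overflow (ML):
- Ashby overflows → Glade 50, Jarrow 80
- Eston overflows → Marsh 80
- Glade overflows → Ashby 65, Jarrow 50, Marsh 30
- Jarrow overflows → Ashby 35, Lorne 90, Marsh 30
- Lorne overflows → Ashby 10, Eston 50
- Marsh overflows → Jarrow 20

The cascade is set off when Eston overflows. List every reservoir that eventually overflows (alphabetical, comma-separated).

Eston, Marsh

Round 1 — Eston overflows (initial).
  Marsh: +80 → 80 ≥ 40
Round 2 — Marsh overflows.
  Jarrow: +20 → 20 < 80
No further overflows.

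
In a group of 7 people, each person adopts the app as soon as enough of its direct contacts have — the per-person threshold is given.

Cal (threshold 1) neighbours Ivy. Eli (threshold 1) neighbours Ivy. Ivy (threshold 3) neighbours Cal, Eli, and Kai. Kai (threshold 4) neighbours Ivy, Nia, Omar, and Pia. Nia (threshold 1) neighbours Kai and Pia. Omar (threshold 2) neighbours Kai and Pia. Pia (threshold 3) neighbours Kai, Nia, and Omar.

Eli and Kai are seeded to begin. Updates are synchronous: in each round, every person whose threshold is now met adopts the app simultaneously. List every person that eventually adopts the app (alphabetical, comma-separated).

Round 1 — Eli, Kai adopt the app (initial).
Round 2 — checking thresholds:
  Ivy: 2 of 3 neighbours < 3, below threshold.
  Nia: 1 of 2 neighbours ≥ 1, adopts the app.
  Omar: 1 of 2 neighbours < 2, below threshold.
  Pia: 1 of 3 neighbours < 3, below threshold.
Round 3 — no new adoptions; cascade stops.

Eli, Kai, Nia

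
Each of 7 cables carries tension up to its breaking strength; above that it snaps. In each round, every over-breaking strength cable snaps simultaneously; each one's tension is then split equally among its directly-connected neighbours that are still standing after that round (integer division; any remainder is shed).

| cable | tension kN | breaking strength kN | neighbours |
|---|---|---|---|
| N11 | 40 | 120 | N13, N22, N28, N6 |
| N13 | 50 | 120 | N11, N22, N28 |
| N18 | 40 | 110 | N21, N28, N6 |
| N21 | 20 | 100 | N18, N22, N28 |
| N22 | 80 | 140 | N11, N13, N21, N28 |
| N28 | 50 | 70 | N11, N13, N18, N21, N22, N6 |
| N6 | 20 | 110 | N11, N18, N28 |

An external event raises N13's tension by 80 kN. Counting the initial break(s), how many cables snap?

Round 1 — N13 at 130 > 120. N13 snaps.
  N13 sheds 130 kN to N11, N22, N28: 43 each (1 lost).
    N11: 40+43 = 83 ≤ 120
    N22: 80+43 = 123 ≤ 140
    N28: 50+43 = 93 > 70
Round 2 — N28 snaps.
  N28 sheds 93 kN to N11, N18, N21, N22, N6: 18 each (3 lost).
    N11: 83+18 = 101 ≤ 120
    N18: 40+18 = 58 ≤ 110
    N21: 20+18 = 38 ≤ 100
    N22: 123+18 = 141 > 140
    N6: 20+18 = 38 ≤ 110
Round 3 — N22 snaps.
  N22 sheds 141 kN to N11, N21: 70 each (1 lost).
    N11: 101+70 = 171 > 120
    N21: 38+70 = 108 > 100
Round 4 — N11, N21 snap.
  N11 sheds 171 kN to N6: 171 each.
    N6: 38+171 = 209 > 110
  N21 sheds 108 kN to N18: 108 each.
    N18: 58+108 = 166 > 110
Round 5 — N18, N6 snap.
  N18 sheds 166 kN: no online neighbours, lost.
  N6 sheds 209 kN: no online neighbours, lost.
No further breaks.

7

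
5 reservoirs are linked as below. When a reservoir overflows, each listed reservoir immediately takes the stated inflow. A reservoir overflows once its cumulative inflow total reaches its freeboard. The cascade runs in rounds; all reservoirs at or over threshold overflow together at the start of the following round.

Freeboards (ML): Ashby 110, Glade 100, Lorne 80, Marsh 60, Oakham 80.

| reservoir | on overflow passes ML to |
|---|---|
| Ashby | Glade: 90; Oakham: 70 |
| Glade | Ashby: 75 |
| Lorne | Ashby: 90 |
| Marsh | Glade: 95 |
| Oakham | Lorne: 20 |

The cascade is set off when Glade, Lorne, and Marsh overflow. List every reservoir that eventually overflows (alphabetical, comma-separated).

Round 1 — Glade, Lorne, Marsh overflow (initial).
  Ashby: +75+90 → 165 ≥ 110
Round 2 — Ashby overflows.
  Oakham: +70 → 70 < 80
No further overflows.

Ashby, Glade, Lorne, Marsh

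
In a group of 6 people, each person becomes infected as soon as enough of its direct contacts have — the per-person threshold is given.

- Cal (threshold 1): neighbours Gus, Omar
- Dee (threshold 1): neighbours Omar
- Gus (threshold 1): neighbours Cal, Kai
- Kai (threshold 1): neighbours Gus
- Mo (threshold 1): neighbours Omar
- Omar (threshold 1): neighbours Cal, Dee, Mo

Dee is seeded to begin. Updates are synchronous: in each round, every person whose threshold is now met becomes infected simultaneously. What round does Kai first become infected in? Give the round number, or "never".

Round 1 — Dee becomes infected (initial).
Round 2 — checking thresholds:
  Omar: 1 of 3 neighbours ≥ 1, becomes infected.
Round 3 — checking thresholds:
  Cal: 1 of 2 neighbours ≥ 1, becomes infected.
  Mo: 1 of 1 neighbours ≥ 1, becomes infected.
Round 4 — checking thresholds:
  Gus: 1 of 2 neighbours ≥ 1, becomes infected.
Round 5 — checking thresholds:
  Kai: 1 of 1 neighbours ≥ 1, becomes infected.
Round 6 — no new infections; cascade stops.

5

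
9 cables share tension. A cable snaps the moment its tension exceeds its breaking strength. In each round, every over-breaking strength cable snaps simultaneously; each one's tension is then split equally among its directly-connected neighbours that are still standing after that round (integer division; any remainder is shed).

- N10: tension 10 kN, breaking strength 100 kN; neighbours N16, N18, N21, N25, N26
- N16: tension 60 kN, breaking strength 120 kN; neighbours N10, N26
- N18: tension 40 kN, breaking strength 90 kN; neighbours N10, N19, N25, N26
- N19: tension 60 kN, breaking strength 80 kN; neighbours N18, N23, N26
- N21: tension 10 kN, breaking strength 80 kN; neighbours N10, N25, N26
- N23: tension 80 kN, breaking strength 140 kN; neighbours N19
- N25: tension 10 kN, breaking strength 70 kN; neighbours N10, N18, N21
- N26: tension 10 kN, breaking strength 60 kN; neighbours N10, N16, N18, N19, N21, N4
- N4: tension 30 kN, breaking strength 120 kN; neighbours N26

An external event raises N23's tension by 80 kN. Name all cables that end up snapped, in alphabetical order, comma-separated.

N10, N16, N18, N19, N21, N23, N25, N26

Round 1 — N23 at 160 > 140. N23 snaps.
  N23 sheds 160 kN to N19: 160 each.
    N19: 60+160 = 220 > 80
Round 2 — N19 snaps.
  N19 sheds 220 kN to N18, N26: 110 each.
    N18: 40+110 = 150 > 90
    N26: 10+110 = 120 > 60
Round 3 — N18, N26 snap.
  N18 sheds 150 kN to N10, N25: 75 each.
    N10: 10+75 = 85 ≤ 100
    N25: 10+75 = 85 > 70
  N26 sheds 120 kN to N10, N16, N21, N4: 30 each.
    N10: 85+30 = 115 > 100
    N16: 60+30 = 90 ≤ 120
    N21: 10+30 = 40 ≤ 80
    N4: 30+30 = 60 ≤ 120
Round 4 — N10, N25 snap.
  N10 sheds 115 kN to N16, N21: 57 each (1 lost).
    N16: 90+57 = 147 > 120
    N21: 40+57 = 97 > 80
  N25 sheds 85 kN to N21: 85 each.
    N21: 97+85 = 182 > 80
Round 5 — N16, N21 snap.
  N16 sheds 147 kN: no online neighbours, lost.
  N21 sheds 182 kN: no online neighbours, lost.
No further breaks.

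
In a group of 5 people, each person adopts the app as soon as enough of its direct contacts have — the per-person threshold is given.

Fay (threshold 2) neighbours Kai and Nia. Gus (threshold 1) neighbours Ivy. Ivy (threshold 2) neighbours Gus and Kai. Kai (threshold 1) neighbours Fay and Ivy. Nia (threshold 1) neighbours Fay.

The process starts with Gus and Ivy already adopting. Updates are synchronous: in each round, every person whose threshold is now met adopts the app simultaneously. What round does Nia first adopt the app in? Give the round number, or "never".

Round 1 — Gus, Ivy adopt the app (initial).
Round 2 — checking thresholds:
  Kai: 1 of 2 neighbours ≥ 1, adopts the app.
Round 3 — no new adoptions; cascade stops.

never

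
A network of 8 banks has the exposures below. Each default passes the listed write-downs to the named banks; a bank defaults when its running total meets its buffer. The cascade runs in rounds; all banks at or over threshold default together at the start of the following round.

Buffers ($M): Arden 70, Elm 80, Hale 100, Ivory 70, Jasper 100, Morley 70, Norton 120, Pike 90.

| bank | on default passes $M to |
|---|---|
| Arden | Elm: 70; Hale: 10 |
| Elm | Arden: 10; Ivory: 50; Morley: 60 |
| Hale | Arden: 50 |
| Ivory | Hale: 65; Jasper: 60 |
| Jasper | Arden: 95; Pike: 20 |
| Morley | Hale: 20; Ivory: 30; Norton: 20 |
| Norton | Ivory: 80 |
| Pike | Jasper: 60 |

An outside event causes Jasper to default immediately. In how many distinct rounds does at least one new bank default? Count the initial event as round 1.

2

Round 1 — Jasper defaults (initial).
  Arden: +95 → 95 ≥ 70
  Pike: +20 → 20 < 90
Round 2 — Arden defaults.
  Elm: +70 → 70 < 80
  Hale: +10 → 10 < 100
No further defaults.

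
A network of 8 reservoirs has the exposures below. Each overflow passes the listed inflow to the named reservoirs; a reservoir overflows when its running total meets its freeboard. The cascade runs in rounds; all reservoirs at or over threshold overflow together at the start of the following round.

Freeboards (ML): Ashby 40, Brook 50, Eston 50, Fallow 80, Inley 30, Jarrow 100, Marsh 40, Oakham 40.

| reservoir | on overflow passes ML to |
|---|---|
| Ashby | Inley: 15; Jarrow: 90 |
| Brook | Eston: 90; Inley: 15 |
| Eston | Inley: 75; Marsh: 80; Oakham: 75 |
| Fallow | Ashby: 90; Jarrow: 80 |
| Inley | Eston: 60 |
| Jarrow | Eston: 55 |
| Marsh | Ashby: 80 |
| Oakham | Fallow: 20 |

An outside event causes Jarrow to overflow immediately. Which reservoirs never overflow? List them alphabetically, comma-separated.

Brook, Fallow

Round 1 — Jarrow overflows (initial).
  Eston: +55 → 55 ≥ 50
Round 2 — Eston overflows.
  Inley: +75 → 75 ≥ 30
  Marsh: +80 → 80 ≥ 40
  Oakham: +75 → 75 ≥ 40
Round 3 — Inley, Marsh, Oakham overflow.
  Ashby: +80 → 80 ≥ 40
  Fallow: +20 → 20 < 80
Round 4 — Ashby overflows.
No further overflows.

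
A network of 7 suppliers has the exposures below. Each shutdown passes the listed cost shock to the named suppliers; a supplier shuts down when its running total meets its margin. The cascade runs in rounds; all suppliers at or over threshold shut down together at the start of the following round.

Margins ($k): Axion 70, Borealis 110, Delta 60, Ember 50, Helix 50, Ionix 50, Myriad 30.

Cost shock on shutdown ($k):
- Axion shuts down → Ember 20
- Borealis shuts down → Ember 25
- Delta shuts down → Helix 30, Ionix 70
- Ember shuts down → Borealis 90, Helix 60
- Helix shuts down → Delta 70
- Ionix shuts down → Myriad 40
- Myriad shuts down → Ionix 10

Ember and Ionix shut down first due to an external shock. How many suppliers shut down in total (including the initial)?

Round 1 — Ember, Ionix shut down (initial).
  Borealis: +90 → 90 < 110
  Helix: +60 → 60 ≥ 50
  Myriad: +40 → 40 ≥ 30
Round 2 — Helix, Myriad shut down.
  Delta: +70 → 70 ≥ 60
Round 3 — Delta shuts down.
No further shutdowns.

5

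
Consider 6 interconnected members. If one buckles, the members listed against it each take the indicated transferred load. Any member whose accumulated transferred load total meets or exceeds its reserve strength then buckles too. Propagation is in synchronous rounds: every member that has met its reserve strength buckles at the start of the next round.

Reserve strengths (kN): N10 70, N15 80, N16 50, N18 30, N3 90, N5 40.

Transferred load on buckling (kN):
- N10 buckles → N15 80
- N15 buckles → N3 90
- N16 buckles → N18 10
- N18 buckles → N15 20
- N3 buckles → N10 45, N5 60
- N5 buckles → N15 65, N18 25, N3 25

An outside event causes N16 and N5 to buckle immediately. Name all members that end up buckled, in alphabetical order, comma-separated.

Round 1 — N16, N5 buckle (initial).
  N15: +65 → 65 < 80
  N18: +10+25 → 35 ≥ 30
  N3: +25 → 25 < 90
Round 2 — N18 buckles.
  N15: +20 → 85 ≥ 80
Round 3 — N15 buckles.
  N3: +90 → 115 ≥ 90
Round 4 — N3 buckles.
  N10: +45 → 45 < 70
No further bucklings.

N15, N16, N18, N3, N5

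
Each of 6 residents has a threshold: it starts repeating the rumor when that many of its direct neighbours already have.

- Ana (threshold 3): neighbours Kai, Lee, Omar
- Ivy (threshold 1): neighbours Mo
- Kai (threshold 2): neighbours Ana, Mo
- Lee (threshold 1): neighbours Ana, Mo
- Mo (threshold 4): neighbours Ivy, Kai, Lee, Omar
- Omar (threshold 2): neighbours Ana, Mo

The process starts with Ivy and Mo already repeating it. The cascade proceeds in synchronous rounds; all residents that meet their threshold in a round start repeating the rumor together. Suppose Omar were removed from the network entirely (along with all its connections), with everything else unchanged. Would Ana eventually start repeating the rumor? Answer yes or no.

no

With Omar removed:
Round 1 — Ivy, Mo start repeating the rumor (initial).
Round 2 — checking thresholds:
  Kai: 1 of 2 neighbours < 2, below threshold.
  Lee: 1 of 2 neighbours ≥ 1, starts repeating the rumor.
Round 3 — no new spreads; cascade stops.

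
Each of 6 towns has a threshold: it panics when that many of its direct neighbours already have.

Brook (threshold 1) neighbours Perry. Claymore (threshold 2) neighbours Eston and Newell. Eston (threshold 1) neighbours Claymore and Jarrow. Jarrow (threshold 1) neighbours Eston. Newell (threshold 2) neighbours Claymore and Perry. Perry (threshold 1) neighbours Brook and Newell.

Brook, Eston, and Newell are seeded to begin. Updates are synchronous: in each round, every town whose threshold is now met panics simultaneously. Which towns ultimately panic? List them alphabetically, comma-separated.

Round 1 — Brook, Eston, Newell panic (initial).
Round 2 — checking thresholds:
  Claymore: 2 of 2 neighbours ≥ 2, panics.
  Jarrow: 1 of 1 neighbours ≥ 1, panics.
  Perry: 2 of 2 neighbours ≥ 1, panics.
Round 3 — no new panics; cascade stops.

Brook, Claymore, Eston, Jarrow, Newell, Perry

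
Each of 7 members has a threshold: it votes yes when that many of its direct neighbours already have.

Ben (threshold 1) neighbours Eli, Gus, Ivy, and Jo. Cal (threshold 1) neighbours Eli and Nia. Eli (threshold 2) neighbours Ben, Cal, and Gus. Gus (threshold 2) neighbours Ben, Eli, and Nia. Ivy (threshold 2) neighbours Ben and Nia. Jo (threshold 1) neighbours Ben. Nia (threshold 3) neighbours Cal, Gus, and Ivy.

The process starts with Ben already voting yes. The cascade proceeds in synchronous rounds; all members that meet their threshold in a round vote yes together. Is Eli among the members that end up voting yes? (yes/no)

Round 1 — Ben votes yes (initial).
Round 2 — checking thresholds:
  Eli: 1 of 3 neighbours < 2, holds.
  Gus: 1 of 3 neighbours < 2, holds.
  Ivy: 1 of 2 neighbours < 2, holds.
  Jo: 1 of 1 neighbours ≥ 1, votes yes.
Round 3 — no new yes votes; cascade stops.

no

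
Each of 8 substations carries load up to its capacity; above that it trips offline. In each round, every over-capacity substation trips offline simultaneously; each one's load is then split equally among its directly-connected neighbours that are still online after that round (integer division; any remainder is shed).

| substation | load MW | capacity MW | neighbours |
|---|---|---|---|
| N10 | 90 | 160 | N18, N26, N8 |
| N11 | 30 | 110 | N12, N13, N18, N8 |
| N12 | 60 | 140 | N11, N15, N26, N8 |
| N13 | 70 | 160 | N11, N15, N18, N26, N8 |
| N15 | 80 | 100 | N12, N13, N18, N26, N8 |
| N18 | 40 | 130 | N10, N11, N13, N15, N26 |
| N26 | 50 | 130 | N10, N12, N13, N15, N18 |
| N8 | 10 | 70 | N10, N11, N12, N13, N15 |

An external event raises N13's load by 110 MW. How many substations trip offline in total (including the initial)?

Round 1 — N13 at 180 > 160. N13 trips offline.
  N13 sheds 180 MW to N11, N15, N18, N26, N8: 36 each.
    N11: 30+36 = 66 ≤ 110
    N15: 80+36 = 116 > 100
    N18: 40+36 = 76 ≤ 130
    N26: 50+36 = 86 ≤ 130
    N8: 10+36 = 46 ≤ 70
Round 2 — N15 trips offline.
  N15 sheds 116 MW to N12, N18, N26, N8: 29 each.
    N12: 60+29 = 89 ≤ 140
    N18: 76+29 = 105 ≤ 130
    N26: 86+29 = 115 ≤ 130
    N8: 46+29 = 75 > 70
Round 3 — N8 trips offline.
  N8 sheds 75 MW to N10, N11, N12: 25 each.
    N10: 90+25 = 115 ≤ 160
    N11: 66+25 = 91 ≤ 110
    N12: 89+25 = 114 ≤ 140
No further trips.

3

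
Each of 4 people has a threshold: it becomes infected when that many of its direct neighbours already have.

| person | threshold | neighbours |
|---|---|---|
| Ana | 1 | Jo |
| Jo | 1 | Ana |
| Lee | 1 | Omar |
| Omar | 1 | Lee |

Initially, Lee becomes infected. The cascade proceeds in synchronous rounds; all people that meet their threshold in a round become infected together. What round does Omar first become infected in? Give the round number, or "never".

Round 1 — Lee becomes infected (initial).
Round 2 — checking thresholds:
  Omar: 1 of 1 neighbours ≥ 1, becomes infected.
Round 3 — no new infections; cascade stops.

2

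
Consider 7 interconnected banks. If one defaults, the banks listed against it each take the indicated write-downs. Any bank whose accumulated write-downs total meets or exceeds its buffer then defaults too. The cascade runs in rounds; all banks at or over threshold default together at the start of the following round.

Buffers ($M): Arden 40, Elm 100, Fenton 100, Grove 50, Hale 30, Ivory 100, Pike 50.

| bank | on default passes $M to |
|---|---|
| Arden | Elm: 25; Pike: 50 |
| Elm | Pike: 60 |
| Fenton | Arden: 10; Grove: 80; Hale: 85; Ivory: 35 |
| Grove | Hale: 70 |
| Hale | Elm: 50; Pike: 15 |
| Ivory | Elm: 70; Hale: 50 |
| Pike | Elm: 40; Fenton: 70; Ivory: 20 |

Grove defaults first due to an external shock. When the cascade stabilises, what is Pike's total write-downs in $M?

15

Round 1 — Grove defaults (initial).
  Hale: +70 → 70 ≥ 30
Round 2 — Hale defaults.
  Elm: +50 → 50 < 100
  Pike: +15 → 15 < 50
No further defaults.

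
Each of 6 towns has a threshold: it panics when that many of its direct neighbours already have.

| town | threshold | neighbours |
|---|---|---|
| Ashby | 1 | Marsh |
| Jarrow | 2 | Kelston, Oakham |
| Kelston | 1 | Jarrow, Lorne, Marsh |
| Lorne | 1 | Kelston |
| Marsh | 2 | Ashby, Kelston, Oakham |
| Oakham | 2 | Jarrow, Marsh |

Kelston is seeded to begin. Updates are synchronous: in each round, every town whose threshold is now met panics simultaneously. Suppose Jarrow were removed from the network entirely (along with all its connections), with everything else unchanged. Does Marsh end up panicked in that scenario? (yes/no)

no

With Jarrow removed:
Round 1 — Kelston panics (initial).
Round 2 — checking thresholds:
  Lorne: 1 of 1 neighbours ≥ 1, panics.
  Marsh: 1 of 3 neighbours < 2, below threshold.
Round 3 — no new panics; cascade stops.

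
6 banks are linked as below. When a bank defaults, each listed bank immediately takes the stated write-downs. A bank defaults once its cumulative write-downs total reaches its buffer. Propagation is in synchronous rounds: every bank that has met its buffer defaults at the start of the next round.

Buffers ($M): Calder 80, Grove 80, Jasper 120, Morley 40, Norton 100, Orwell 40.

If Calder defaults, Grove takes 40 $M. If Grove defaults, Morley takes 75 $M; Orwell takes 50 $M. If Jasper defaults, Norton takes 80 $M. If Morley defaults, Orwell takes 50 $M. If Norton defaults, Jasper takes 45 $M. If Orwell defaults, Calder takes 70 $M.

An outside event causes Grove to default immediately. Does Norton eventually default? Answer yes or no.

Round 1 — Grove defaults (initial).
  Morley: +75 → 75 ≥ 40
  Orwell: +50 → 50 ≥ 40
Round 2 — Morley, Orwell default.
  Calder: +70 → 70 < 80
No further defaults.

no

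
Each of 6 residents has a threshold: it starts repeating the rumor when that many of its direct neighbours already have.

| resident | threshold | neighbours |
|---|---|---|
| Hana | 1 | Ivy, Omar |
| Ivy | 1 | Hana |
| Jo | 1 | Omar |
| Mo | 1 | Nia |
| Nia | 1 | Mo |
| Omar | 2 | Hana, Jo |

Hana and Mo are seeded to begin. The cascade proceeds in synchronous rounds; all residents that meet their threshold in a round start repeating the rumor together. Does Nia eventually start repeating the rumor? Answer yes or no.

yes

Round 1 — Hana, Mo start repeating the rumor (initial).
Round 2 — checking thresholds:
  Ivy: 1 of 1 neighbours ≥ 1, starts repeating the rumor.
  Nia: 1 of 1 neighbours ≥ 1, starts repeating the rumor.
  Omar: 1 of 2 neighbours < 2, not yet.
Round 3 — no new spreads; cascade stops.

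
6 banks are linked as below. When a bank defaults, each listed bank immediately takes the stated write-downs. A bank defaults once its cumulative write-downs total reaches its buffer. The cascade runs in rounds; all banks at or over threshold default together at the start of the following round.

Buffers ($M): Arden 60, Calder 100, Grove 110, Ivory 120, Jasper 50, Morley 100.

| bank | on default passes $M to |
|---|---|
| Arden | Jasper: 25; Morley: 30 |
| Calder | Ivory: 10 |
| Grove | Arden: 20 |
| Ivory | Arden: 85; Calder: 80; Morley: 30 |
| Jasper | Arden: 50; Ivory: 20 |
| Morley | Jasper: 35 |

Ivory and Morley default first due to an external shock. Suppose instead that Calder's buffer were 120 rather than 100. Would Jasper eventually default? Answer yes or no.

With Calder's buffer at 120:
Round 1 — Ivory, Morley default (initial).
  Arden: +85 → 85 ≥ 60
  Calder: +80 → 80 < 120
  Jasper: +35 → 35 < 50
Round 2 — Arden defaults.
  Jasper: +25 → 60 ≥ 50
Round 3 — Jasper defaults.
No further defaults.

yes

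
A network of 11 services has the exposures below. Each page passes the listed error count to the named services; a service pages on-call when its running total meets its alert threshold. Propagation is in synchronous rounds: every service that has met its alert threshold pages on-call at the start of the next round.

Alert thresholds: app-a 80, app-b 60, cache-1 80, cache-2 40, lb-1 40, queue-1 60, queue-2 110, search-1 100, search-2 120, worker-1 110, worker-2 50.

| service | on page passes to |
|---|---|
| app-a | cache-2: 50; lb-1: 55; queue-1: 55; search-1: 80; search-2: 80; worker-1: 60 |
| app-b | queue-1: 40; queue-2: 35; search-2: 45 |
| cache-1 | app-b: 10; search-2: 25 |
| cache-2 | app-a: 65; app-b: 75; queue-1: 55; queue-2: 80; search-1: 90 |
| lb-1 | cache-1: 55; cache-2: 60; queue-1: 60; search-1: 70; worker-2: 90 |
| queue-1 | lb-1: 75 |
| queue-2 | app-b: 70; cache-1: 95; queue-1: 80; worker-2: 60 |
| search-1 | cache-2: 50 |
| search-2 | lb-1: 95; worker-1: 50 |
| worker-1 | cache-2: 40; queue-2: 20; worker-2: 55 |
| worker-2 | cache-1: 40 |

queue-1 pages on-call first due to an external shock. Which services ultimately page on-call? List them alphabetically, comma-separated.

app-b, cache-1, cache-2, lb-1, queue-1, queue-2, search-1, worker-2

Round 1 — queue-1 pages on-call (initial).
  lb-1: +75 → 75 ≥ 40
Round 2 — lb-1 pages on-call.
  cache-1: +55 → 55 < 80
  cache-2: +60 → 60 ≥ 40
  search-1: +70 → 70 < 100
  worker-2: +90 → 90 ≥ 50
Round 3 — cache-2, worker-2 page on-call.
  app-a: +65 → 65 < 80
  app-b: +75 → 75 ≥ 60
  cache-1: +40 → 95 ≥ 80
  queue-2: +80 → 80 < 110
  search-1: +90 → 160 ≥ 100
Round 4 — app-b, cache-1, search-1 page on-call.
  queue-2: +35 → 115 ≥ 110
  search-2: +45+25 → 70 < 120
Round 5 — queue-2 pages on-call.
No further pages.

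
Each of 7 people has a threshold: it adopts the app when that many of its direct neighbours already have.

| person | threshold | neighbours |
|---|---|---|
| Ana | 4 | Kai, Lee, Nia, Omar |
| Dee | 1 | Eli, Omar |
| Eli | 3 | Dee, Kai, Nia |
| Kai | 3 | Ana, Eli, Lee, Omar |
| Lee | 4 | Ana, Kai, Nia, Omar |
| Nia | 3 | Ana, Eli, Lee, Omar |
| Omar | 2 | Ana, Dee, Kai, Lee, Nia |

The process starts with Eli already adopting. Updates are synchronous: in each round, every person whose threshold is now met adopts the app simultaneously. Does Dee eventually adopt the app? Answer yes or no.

Round 1 — Eli adopts the app (initial).
Round 2 — checking thresholds:
  Dee: 1 of 2 neighbours ≥ 1, adopts the app.
  Kai: 1 of 4 neighbours < 3, below threshold.
  Nia: 1 of 4 neighbours < 3, below threshold.
Round 3 — no new adoptions; cascade stops.

yes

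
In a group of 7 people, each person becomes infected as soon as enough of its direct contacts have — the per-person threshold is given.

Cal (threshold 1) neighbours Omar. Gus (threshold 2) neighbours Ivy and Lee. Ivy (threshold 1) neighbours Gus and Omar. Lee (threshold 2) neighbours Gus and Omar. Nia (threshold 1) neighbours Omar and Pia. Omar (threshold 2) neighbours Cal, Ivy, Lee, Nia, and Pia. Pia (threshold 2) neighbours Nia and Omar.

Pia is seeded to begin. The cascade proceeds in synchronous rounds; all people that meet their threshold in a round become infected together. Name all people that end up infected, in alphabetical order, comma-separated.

Cal, Ivy, Nia, Omar, Pia

Round 1 — Pia becomes infected (initial).
Round 2 — checking thresholds:
  Nia: 1 of 2 neighbours ≥ 1, becomes infected.
  Omar: 1 of 5 neighbours < 2, not yet.
Round 3 — checking thresholds:
  Omar: 2 of 5 neighbours ≥ 2, becomes infected.
Round 4 — checking thresholds:
  Cal: 1 of 1 neighbours ≥ 1, becomes infected.
  Ivy: 1 of 2 neighbours ≥ 1, becomes infected.
  Lee: 1 of 2 neighbours < 2, not yet.
Round 5 — no new infections; cascade stops.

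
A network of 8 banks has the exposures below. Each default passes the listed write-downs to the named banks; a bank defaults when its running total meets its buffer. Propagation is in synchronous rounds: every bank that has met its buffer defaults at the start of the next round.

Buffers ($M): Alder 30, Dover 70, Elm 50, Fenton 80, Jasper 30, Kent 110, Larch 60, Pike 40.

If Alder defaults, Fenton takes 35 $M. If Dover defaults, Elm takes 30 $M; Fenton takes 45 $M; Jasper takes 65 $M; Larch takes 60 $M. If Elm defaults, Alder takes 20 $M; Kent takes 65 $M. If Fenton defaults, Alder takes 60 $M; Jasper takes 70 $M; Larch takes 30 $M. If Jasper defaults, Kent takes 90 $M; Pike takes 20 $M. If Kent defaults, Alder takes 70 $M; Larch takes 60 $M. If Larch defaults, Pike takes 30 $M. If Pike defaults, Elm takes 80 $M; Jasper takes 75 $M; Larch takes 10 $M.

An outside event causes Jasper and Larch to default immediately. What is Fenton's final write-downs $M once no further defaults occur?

Round 1 — Jasper, Larch default (initial).
  Kent: +90 → 90 < 110
  Pike: +20+30 → 50 ≥ 40
Round 2 — Pike defaults.
  Elm: +80 → 80 ≥ 50
Round 3 — Elm defaults.
  Alder: +20 → 20 < 30
  Kent: +65 → 155 ≥ 110
Round 4 — Kent defaults.
  Alder: +70 → 90 ≥ 30
Round 5 — Alder defaults.
  Fenton: +35 → 35 < 80
No further defaults.

35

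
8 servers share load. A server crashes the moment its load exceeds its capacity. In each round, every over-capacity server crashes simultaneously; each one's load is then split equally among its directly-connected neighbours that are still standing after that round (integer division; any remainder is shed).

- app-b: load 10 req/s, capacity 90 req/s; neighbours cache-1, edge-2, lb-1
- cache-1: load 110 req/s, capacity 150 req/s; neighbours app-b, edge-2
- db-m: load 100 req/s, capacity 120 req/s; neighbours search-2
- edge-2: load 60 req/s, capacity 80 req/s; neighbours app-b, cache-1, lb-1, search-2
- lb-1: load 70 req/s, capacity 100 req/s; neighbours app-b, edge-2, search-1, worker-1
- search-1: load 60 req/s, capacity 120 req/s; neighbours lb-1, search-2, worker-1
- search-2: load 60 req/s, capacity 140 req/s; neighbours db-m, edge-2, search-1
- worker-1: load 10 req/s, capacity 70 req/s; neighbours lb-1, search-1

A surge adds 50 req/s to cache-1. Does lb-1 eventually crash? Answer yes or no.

yes

Round 1 — cache-1 at 160 > 150. cache-1 crashes.
  cache-1 sheds 160 req/s to app-b, edge-2: 80 each.
    app-b: 10+80 = 90 ≤ 90
    edge-2: 60+80 = 140 > 80
Round 2 — edge-2 crashes.
  edge-2 sheds 140 req/s to app-b, lb-1, search-2: 46 each (2 lost).
    app-b: 90+46 = 136 > 90
    lb-1: 70+46 = 116 > 100
    search-2: 60+46 = 106 ≤ 140
Round 3 — app-b, lb-1 crash.
  app-b sheds 136 req/s: no online neighbours, lost.
  lb-1 sheds 116 req/s to search-1, worker-1: 58 each.
    search-1: 60+58 = 118 ≤ 120
    worker-1: 10+58 = 68 ≤ 70
No further crashes.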